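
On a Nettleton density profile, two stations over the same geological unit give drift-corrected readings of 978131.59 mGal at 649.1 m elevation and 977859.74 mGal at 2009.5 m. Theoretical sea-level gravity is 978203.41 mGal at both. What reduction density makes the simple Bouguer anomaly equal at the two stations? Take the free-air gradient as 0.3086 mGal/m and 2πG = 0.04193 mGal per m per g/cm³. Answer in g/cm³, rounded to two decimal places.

Δg_obs = 977859.74 − 978131.59 = -271.85 mGal over Δh = 2009.5 − 649.1 = 1360.4 m
Equal Bouguer anomalies ⇒ Δg_obs + (0.3086 − 0.04193ρ)·Δh = 0
0.3086 − 0.04193ρ = −Δg_obs/Δh = 0.19983
ρ = (0.3086 − 0.19983) / 0.04193 = 2.59 g/cm³

2.59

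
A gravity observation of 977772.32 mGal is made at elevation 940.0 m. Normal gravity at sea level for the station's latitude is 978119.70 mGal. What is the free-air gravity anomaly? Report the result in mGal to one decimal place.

Free-air correction = 0.3086 × 940.0 = 290.08 mGal
Free-air anomaly = 977772.32 − 978119.70 + (290.08) = -57.30 mGal

-57.3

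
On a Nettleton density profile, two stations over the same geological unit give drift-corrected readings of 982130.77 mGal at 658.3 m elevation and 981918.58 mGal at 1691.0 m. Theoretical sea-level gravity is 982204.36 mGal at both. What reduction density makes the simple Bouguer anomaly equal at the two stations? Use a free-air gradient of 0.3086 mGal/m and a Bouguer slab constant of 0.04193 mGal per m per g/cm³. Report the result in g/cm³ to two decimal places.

2.46

Δg_obs = 981918.58 − 982130.77 = -212.19 mGal over Δh = 1691.0 − 658.3 = 1032.7 m
Equal Bouguer anomalies ⇒ Δg_obs + (0.3086 − 0.04193ρ)·Δh = 0
0.3086 − 0.04193ρ = −Δg_obs/Δh = 0.20547
ρ = (0.3086 − 0.20547) / 0.04193 = 2.46 g/cm³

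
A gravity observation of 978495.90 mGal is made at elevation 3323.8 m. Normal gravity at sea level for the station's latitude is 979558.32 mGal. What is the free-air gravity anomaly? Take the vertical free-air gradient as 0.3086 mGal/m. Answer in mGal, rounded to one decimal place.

-36.7

Free-air correction = 0.3086 × 3323.8 = 1025.72 mGal
Free-air anomaly = 978495.90 − 979558.32 + (1025.72) = -36.70 mGal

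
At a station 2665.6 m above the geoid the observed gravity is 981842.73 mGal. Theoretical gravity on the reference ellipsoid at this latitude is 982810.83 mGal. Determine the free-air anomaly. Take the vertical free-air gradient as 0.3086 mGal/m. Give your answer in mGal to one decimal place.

-145.5

Free-air correction = 0.3086 × 2665.6 = 822.60 mGal
Free-air anomaly = 981842.73 − 982810.83 + (822.60) = -145.50 mGal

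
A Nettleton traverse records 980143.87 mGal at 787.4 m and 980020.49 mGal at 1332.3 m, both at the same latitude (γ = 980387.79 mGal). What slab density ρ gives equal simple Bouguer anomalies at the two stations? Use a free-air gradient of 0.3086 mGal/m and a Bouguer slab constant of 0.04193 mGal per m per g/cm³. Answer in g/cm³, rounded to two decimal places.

Δg_obs = 980020.49 − 980143.87 = -123.38 mGal over Δh = 1332.3 − 787.4 = 544.9 m
Equal Bouguer anomalies ⇒ Δg_obs + (0.3086 − 0.04193ρ)·Δh = 0
0.3086 − 0.04193ρ = −Δg_obs/Δh = 0.22643
ρ = (0.3086 − 0.22643) / 0.04193 = 1.96 g/cm³

1.96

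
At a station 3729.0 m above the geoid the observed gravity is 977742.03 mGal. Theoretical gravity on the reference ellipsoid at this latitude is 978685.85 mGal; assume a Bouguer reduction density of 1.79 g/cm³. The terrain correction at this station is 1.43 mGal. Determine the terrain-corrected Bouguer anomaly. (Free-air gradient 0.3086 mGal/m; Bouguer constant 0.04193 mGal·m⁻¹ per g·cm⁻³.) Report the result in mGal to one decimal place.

Free-air correction = 0.3086 × 3729.0 = 1150.77 mGal
Free-air anomaly = 977742.03 − 978685.85 + (1150.77) = 206.95 mGal
Bouguer slab correction = 0.04193 × 1.79 × 3729.0 = 279.88 mGal
Simple Bouguer anomaly = 206.95 − (279.88) = -72.93 mGal
Complete Bouguer anomaly = -72.93 + 1.43 = -71.50 mGal

-71.5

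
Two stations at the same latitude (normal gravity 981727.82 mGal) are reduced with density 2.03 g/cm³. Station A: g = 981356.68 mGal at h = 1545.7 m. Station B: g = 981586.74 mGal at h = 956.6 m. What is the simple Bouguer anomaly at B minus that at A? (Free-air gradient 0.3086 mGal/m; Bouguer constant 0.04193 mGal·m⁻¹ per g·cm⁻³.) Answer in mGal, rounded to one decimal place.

98.4

Δg_SB(A) = 981356.68 − 981727.82 + 0.3086×1545.7 − 0.04193×2.03×1545.7 = -25.70 mGal
Δg_SB(B) = 981586.74 − 981727.82 + 0.3086×956.6 − 0.04193×2.03×956.6 = 72.70 mGal
Difference = 72.70 − (-25.70) = 98.40 mGal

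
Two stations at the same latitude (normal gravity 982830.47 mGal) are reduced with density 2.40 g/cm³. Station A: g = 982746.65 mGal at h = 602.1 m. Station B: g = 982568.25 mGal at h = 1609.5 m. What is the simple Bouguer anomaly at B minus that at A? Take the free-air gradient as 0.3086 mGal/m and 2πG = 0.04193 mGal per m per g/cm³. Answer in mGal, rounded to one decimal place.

Δg_SB(A) = 982746.65 − 982830.47 + 0.3086×602.1 − 0.04193×2.40×602.1 = 41.40 mGal
Δg_SB(B) = 982568.25 − 982830.47 + 0.3086×1609.5 − 0.04193×2.40×1609.5 = 72.50 mGal
Difference = 72.50 − (41.40) = 31.10 mGal

31.1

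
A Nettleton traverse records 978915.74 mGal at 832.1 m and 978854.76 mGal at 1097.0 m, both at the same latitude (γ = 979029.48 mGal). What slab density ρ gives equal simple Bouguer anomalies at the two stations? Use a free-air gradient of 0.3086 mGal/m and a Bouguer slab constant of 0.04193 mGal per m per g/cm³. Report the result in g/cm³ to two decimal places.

1.87

Δg_obs = 978854.76 − 978915.74 = -60.98 mGal over Δh = 1097.0 − 832.1 = 264.9 m
Equal Bouguer anomalies ⇒ Δg_obs + (0.3086 − 0.04193ρ)·Δh = 0
0.3086 − 0.04193ρ = −Δg_obs/Δh = 0.23020
ρ = (0.3086 − 0.23020) / 0.04193 = 1.87 g/cm³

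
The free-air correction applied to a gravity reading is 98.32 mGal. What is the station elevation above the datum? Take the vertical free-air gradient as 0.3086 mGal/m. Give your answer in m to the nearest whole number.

319

h = 98.32 / 0.3086 = 318.60 m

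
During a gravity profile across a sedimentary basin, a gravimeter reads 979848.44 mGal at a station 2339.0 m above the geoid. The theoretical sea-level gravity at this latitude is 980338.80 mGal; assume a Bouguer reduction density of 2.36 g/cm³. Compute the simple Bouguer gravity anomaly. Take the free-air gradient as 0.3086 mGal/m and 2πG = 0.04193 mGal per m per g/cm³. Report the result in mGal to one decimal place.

0.0

Free-air correction = 0.3086 × 2339.0 = 721.82 mGal
Free-air anomaly = 979848.44 − 980338.80 + (721.82) = 231.46 mGal
Bouguer slab correction = 0.04193 × 2.36 × 2339.0 = 231.46 mGal
Simple Bouguer anomaly = 231.46 − (231.46) = 0.00 mGal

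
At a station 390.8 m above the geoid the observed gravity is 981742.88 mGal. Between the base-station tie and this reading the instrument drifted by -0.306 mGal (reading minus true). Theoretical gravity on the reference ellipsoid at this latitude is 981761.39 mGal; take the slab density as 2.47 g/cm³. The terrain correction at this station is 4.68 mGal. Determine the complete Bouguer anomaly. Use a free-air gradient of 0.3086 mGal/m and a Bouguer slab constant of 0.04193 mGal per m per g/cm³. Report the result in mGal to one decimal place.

Drift-corrected reading = 981742.88 − (-0.306) = 981743.186 mGal
Free-air correction = 0.3086 × 390.8 = 120.60 mGal
Free-air anomaly = 981743.186 − 981761.39 + (120.60) = 102.396 mGal
Bouguer slab correction = 0.04193 × 2.47 × 390.8 = 40.47 mGal
Simple Bouguer anomaly = 102.396 − (40.47) = 61.926 mGal
Complete Bouguer anomaly = 61.926 + 4.68 = 66.606 mGal

66.6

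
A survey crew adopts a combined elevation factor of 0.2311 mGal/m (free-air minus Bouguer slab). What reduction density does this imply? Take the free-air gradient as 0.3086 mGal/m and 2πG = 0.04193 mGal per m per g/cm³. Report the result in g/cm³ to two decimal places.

0.2311 = 0.3086 − 0.04193 × ρ
ρ = (0.3086 − 0.2311) / 0.04193 = 1.85 g/cm³

1.85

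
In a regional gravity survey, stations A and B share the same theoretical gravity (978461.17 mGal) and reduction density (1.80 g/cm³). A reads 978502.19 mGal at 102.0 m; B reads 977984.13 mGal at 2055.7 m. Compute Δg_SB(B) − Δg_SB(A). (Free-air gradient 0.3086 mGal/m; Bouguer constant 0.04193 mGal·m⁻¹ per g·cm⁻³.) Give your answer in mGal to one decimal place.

-62.6

Δg_SB(A) = 978502.19 − 978461.17 + 0.3086×102.0 − 0.04193×1.80×102.0 = 64.80 mGal
Δg_SB(B) = 977984.13 − 978461.17 + 0.3086×2055.7 − 0.04193×1.80×2055.7 = 2.20 mGal
Difference = 2.20 − (64.80) = -62.60 mGal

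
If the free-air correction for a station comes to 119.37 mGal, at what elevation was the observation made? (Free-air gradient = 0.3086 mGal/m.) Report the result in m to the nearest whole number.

387

h = 119.37 / 0.3086 = 386.81 m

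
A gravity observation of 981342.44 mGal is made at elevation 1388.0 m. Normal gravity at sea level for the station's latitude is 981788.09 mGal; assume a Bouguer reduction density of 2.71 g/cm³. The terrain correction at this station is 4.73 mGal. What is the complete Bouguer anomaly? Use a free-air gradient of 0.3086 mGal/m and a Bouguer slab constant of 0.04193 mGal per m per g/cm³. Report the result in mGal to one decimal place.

Free-air correction = 0.3086 × 1388.0 = 428.34 mGal
Free-air anomaly = 981342.44 − 981788.09 + (428.34) = -17.31 mGal
Bouguer slab correction = 0.04193 × 2.71 × 1388.0 = 157.72 mGal
Simple Bouguer anomaly = -17.31 − (157.72) = -175.03 mGal
Complete Bouguer anomaly = -175.03 + 4.73 = -170.30 mGal

-170.3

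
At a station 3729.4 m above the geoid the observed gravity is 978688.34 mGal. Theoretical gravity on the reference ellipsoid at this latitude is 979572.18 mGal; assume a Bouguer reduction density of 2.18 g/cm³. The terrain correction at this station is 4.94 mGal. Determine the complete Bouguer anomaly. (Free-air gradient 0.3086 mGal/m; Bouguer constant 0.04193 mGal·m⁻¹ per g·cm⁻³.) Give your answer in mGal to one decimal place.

-68.9

Free-air correction = 0.3086 × 3729.4 = 1150.89 mGal
Free-air anomaly = 978688.34 − 979572.18 + (1150.89) = 267.05 mGal
Bouguer slab correction = 0.04193 × 2.18 × 3729.4 = 340.89 mGal
Simple Bouguer anomaly = 267.05 − (340.89) = -73.84 mGal
Complete Bouguer anomaly = -73.84 + 4.94 = -68.90 mGal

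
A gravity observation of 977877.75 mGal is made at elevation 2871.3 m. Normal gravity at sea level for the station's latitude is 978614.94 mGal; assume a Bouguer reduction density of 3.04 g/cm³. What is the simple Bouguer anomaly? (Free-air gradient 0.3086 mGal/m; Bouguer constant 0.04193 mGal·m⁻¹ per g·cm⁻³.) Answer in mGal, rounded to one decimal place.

Free-air correction = 0.3086 × 2871.3 = 886.08 mGal
Free-air anomaly = 977877.75 − 978614.94 + (886.08) = 148.89 mGal
Bouguer slab correction = 0.04193 × 3.04 × 2871.3 = 366.00 mGal
Simple Bouguer anomaly = 148.89 − (366.00) = -217.11 mGal

-217.1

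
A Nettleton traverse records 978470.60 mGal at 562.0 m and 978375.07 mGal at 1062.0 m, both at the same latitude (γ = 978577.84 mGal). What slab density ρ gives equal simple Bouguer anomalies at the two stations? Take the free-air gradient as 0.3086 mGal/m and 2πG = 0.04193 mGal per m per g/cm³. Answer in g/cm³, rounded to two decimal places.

Δg_obs = 978375.07 − 978470.60 = -95.53 mGal over Δh = 1062.0 − 562.0 = 500.0 m
Equal Bouguer anomalies ⇒ Δg_obs + (0.3086 − 0.04193ρ)·Δh = 0
0.3086 − 0.04193ρ = −Δg_obs/Δh = 0.19106
ρ = (0.3086 − 0.19106) / 0.04193 = 2.80 g/cm³

2.80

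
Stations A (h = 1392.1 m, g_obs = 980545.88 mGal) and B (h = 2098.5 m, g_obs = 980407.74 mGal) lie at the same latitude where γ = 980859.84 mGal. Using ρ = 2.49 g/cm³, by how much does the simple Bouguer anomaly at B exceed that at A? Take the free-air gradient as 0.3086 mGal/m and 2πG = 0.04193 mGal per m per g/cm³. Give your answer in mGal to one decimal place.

Δg_SB(A) = 980545.88 − 980859.84 + 0.3086×1392.1 − 0.04193×2.49×1392.1 = -29.70 mGal
Δg_SB(B) = 980407.74 − 980859.84 + 0.3086×2098.5 − 0.04193×2.49×2098.5 = -23.60 mGal
Difference = -23.60 − (-29.70) = 6.10 mGal

6.1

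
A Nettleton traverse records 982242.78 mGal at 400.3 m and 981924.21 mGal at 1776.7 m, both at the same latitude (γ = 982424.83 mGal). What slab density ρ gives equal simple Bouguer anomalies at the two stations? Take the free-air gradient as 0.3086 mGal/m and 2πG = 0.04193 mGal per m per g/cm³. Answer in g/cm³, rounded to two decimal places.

Δg_obs = 981924.21 − 982242.78 = -318.57 mGal over Δh = 1776.7 − 400.3 = 1376.4 m
Equal Bouguer anomalies ⇒ Δg_obs + (0.3086 − 0.04193ρ)·Δh = 0
0.3086 − 0.04193ρ = −Δg_obs/Δh = 0.23145
ρ = (0.3086 − 0.23145) / 0.04193 = 1.84 g/cm³

1.84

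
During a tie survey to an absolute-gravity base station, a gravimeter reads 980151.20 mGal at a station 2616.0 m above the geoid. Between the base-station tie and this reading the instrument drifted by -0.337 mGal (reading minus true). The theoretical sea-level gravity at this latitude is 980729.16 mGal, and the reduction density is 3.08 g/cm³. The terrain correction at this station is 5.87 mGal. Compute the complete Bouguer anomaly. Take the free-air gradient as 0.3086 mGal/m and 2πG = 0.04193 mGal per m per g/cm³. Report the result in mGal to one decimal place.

-102.3

Drift-corrected reading = 980151.20 − (-0.337) = 980151.537 mGal
Free-air correction = 0.3086 × 2616.0 = 807.30 mGal
Free-air anomaly = 980151.537 − 980729.16 + (807.30) = 229.677 mGal
Bouguer slab correction = 0.04193 × 3.08 × 2616.0 = 337.84 mGal
Simple Bouguer anomaly = 229.677 − (337.84) = -108.163 mGal
Complete Bouguer anomaly = -108.163 + 5.87 = -102.293 mGal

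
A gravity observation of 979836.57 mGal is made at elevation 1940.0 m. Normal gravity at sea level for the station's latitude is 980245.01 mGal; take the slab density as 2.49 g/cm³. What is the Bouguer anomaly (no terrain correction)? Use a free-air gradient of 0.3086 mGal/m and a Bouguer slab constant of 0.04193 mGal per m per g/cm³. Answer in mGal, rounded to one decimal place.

Free-air correction = 0.3086 × 1940.0 = 598.68 mGal
Free-air anomaly = 979836.57 − 980245.01 + (598.68) = 190.24 mGal
Bouguer slab correction = 0.04193 × 2.49 × 1940.0 = 202.55 mGal
Simple Bouguer anomaly = 190.24 − (202.55) = -12.31 mGal

-12.3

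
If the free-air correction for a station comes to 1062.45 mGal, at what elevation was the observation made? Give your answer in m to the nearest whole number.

h = 1062.45 / 0.3086 = 3442.81 m

3443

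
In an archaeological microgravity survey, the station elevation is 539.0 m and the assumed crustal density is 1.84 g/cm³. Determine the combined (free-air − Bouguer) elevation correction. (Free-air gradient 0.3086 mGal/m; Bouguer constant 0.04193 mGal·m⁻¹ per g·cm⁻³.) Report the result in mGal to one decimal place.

Combined gradient = 0.3086 − 0.04193 × 1.84 = 0.2314488 mGal/m
Combined elevation correction = 0.2314488 × 539.0 = 124.8 mGal

124.8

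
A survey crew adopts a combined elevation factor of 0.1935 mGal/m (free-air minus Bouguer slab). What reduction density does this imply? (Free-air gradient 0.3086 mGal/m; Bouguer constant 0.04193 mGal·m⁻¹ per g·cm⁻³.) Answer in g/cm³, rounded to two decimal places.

0.1935 = 0.3086 − 0.04193 × ρ
ρ = (0.3086 − 0.1935) / 0.04193 = 2.75 g/cm³

2.75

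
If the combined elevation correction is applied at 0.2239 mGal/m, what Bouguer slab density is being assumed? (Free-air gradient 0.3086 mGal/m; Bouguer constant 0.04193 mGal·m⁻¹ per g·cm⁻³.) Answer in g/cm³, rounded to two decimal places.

0.2239 = 0.3086 − 0.04193 × ρ
ρ = (0.3086 − 0.2239) / 0.04193 = 2.02 g/cm³

2.02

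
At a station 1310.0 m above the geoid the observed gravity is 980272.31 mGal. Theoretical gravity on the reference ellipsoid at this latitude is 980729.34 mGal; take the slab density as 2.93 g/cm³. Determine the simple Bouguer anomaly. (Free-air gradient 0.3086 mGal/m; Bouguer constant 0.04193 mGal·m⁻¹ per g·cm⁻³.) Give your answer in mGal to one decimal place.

Free-air correction = 0.3086 × 1310.0 = 404.27 mGal
Free-air anomaly = 980272.31 − 980729.34 + (404.27) = -52.76 mGal
Bouguer slab correction = 0.04193 × 2.93 × 1310.0 = 160.94 mGal
Simple Bouguer anomaly = -52.76 − (160.94) = -213.70 mGal

-213.7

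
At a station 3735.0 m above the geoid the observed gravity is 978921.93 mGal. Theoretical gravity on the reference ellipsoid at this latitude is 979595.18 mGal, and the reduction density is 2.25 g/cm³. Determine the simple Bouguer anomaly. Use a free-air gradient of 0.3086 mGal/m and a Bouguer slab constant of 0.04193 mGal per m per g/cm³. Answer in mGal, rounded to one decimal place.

127.0

Free-air correction = 0.3086 × 3735.0 = 1152.62 mGal
Free-air anomaly = 978921.93 − 979595.18 + (1152.62) = 479.37 mGal
Bouguer slab correction = 0.04193 × 2.25 × 3735.0 = 352.37 mGal
Simple Bouguer anomaly = 479.37 − (352.37) = 127.00 mGal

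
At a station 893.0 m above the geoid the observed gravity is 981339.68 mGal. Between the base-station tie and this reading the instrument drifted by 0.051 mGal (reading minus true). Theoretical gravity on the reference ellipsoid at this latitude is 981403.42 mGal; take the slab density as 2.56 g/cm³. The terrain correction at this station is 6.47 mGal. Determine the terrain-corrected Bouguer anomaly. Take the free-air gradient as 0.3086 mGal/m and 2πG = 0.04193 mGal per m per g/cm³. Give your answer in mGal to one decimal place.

122.4

Drift-corrected reading = 981339.68 − (0.051) = 981339.629 mGal
Free-air correction = 0.3086 × 893.0 = 275.58 mGal
Free-air anomaly = 981339.629 − 981403.42 + (275.58) = 211.789 mGal
Bouguer slab correction = 0.04193 × 2.56 × 893.0 = 95.86 mGal
Simple Bouguer anomaly = 211.789 − (95.86) = 115.929 mGal
Complete Bouguer anomaly = 115.929 + 6.47 = 122.399 mGal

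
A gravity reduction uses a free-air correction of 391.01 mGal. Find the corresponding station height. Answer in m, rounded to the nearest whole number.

h = 391.01 / 0.3086 = 1267.04 m

1267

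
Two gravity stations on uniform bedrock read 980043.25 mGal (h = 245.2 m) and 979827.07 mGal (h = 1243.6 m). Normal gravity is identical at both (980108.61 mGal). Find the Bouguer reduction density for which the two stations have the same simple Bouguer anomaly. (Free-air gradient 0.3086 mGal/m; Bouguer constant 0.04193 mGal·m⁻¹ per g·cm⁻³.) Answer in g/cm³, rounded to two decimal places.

Δg_obs = 979827.07 − 980043.25 = -216.18 mGal over Δh = 1243.6 − 245.2 = 998.4 m
Equal Bouguer anomalies ⇒ Δg_obs + (0.3086 − 0.04193ρ)·Δh = 0
0.3086 − 0.04193ρ = −Δg_obs/Δh = 0.21653
ρ = (0.3086 − 0.21653) / 0.04193 = 2.20 g/cm³

2.20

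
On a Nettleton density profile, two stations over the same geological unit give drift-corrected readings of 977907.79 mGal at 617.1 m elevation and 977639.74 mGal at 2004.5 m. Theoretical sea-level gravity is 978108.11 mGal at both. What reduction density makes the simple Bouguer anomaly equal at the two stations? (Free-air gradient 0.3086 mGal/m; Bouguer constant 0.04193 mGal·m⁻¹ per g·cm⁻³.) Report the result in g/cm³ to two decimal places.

Δg_obs = 977639.74 − 977907.79 = -268.05 mGal over Δh = 2004.5 − 617.1 = 1387.4 m
Equal Bouguer anomalies ⇒ Δg_obs + (0.3086 − 0.04193ρ)·Δh = 0
0.3086 − 0.04193ρ = −Δg_obs/Δh = 0.19320
ρ = (0.3086 − 0.19320) / 0.04193 = 2.75 g/cm³

2.75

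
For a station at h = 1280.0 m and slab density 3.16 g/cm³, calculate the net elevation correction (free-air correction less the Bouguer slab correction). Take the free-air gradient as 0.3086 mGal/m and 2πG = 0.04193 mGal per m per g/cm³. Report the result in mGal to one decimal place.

225.4

Combined gradient = 0.3086 − 0.04193 × 3.16 = 0.1761012 mGal/m
Combined elevation correction = 0.1761012 × 1280.0 = 225.4 mGal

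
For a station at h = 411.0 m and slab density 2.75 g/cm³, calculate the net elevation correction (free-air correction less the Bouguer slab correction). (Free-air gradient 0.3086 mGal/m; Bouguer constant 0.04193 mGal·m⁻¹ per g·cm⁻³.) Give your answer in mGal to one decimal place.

Combined gradient = 0.3086 − 0.04193 × 2.75 = 0.1932925 mGal/m
Combined elevation correction = 0.1932925 × 411.0 = 79.4 mGal

79.4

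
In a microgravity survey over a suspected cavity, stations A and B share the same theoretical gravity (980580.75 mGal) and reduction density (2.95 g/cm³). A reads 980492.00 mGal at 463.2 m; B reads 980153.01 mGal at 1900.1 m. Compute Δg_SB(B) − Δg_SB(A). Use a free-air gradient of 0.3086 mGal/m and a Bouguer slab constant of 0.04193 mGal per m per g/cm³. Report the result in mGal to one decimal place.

-73.3

Δg_SB(A) = 980492.00 − 980580.75 + 0.3086×463.2 − 0.04193×2.95×463.2 = -3.10 mGal
Δg_SB(B) = 980153.01 − 980580.75 + 0.3086×1900.1 − 0.04193×2.95×1900.1 = -76.40 mGal
Difference = -76.40 − (-3.10) = -73.30 mGal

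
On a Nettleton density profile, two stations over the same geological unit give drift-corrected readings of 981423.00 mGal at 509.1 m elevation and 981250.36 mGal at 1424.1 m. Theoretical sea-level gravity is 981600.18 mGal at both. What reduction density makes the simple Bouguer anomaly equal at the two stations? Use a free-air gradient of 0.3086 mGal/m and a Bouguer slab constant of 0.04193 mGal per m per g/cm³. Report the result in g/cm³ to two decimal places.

2.86

Δg_obs = 981250.36 − 981423.00 = -172.64 mGal over Δh = 1424.1 − 509.1 = 915.0 m
Equal Bouguer anomalies ⇒ Δg_obs + (0.3086 − 0.04193ρ)·Δh = 0
0.3086 − 0.04193ρ = −Δg_obs/Δh = 0.18868
ρ = (0.3086 − 0.18868) / 0.04193 = 2.86 g/cm³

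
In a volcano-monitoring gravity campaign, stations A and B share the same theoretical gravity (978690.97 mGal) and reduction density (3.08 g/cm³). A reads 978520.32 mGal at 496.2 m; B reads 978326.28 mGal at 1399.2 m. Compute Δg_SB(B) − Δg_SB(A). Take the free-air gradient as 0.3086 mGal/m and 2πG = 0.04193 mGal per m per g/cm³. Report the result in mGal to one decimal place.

Δg_SB(A) = 978520.32 − 978690.97 + 0.3086×496.2 − 0.04193×3.08×496.2 = -81.60 mGal
Δg_SB(B) = 978326.28 − 978690.97 + 0.3086×1399.2 − 0.04193×3.08×1399.2 = -113.60 mGal
Difference = -113.60 − (-81.60) = -32.00 mGal

-32.0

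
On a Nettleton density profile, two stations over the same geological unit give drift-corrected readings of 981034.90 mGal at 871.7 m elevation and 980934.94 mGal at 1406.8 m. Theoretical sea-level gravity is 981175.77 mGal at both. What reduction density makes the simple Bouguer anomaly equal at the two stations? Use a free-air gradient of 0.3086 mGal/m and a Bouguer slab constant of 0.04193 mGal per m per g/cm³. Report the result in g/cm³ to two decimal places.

Δg_obs = 980934.94 − 981034.90 = -99.96 mGal over Δh = 1406.8 − 871.7 = 535.1 m
Equal Bouguer anomalies ⇒ Δg_obs + (0.3086 − 0.04193ρ)·Δh = 0
0.3086 − 0.04193ρ = −Δg_obs/Δh = 0.18681
ρ = (0.3086 − 0.18681) / 0.04193 = 2.90 g/cm³

2.90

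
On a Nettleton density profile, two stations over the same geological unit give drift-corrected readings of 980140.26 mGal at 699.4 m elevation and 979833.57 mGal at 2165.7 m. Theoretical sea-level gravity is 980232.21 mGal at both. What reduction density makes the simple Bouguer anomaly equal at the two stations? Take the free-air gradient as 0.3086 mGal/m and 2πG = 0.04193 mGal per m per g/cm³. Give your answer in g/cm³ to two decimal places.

Δg_obs = 979833.57 − 980140.26 = -306.69 mGal over Δh = 2165.7 − 699.4 = 1466.3 m
Equal Bouguer anomalies ⇒ Δg_obs + (0.3086 − 0.04193ρ)·Δh = 0
0.3086 − 0.04193ρ = −Δg_obs/Δh = 0.20916
ρ = (0.3086 − 0.20916) / 0.04193 = 2.37 g/cm³

2.37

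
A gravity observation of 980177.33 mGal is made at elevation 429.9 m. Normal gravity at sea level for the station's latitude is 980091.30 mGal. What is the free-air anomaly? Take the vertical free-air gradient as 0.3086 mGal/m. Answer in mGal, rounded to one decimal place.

218.7

Free-air correction = 0.3086 × 429.9 = 132.67 mGal
Free-air anomaly = 980177.33 − 980091.30 + (132.67) = 218.70 mGal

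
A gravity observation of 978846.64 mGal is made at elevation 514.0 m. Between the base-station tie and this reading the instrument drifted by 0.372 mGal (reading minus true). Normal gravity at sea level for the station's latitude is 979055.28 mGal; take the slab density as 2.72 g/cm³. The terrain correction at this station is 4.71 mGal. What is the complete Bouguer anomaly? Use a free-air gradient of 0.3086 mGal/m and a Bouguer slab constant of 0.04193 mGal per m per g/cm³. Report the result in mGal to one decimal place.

Drift-corrected reading = 978846.64 − (0.372) = 978846.268 mGal
Free-air correction = 0.3086 × 514.0 = 158.62 mGal
Free-air anomaly = 978846.268 − 979055.28 + (158.62) = -50.392 mGal
Bouguer slab correction = 0.04193 × 2.72 × 514.0 = 58.62 mGal
Simple Bouguer anomaly = -50.392 − (58.62) = -109.012 mGal
Complete Bouguer anomaly = -109.012 + 4.71 = -104.302 mGal

-104.3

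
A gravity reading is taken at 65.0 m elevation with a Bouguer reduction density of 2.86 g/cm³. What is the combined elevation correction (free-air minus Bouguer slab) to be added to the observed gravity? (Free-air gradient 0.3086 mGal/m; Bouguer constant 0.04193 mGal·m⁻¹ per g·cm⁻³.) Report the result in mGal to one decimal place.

Combined gradient = 0.3086 − 0.04193 × 2.86 = 0.1886802 mGal/m
Combined elevation correction = 0.1886802 × 65.0 = 12.3 mGal

12.3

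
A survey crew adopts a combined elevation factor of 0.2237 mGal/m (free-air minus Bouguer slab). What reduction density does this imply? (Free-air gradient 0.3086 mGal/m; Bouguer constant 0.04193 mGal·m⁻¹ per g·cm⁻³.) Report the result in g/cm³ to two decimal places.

0.2237 = 0.3086 − 0.04193 × ρ
ρ = (0.3086 − 0.2237) / 0.04193 = 2.02 g/cm³

2.02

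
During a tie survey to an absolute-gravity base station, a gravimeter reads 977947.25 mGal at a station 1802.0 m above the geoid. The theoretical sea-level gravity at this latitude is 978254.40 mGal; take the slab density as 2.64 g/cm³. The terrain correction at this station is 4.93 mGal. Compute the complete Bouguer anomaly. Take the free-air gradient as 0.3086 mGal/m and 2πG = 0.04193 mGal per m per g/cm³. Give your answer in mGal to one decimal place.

Free-air correction = 0.3086 × 1802.0 = 556.10 mGal
Free-air anomaly = 977947.25 − 978254.40 + (556.10) = 248.95 mGal
Bouguer slab correction = 0.04193 × 2.64 × 1802.0 = 199.47 mGal
Simple Bouguer anomaly = 248.95 − (199.47) = 49.48 mGal
Complete Bouguer anomaly = 49.48 + 4.93 = 54.41 mGal

54.4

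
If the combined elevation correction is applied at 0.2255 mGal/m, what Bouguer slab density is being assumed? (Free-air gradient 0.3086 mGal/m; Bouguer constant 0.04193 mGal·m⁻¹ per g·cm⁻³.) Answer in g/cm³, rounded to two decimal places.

1.98

0.2255 = 0.3086 − 0.04193 × ρ
ρ = (0.3086 − 0.2255) / 0.04193 = 1.98 g/cm³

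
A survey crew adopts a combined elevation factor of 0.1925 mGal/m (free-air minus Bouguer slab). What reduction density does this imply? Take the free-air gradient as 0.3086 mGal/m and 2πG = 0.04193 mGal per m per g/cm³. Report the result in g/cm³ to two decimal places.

2.77

0.1925 = 0.3086 − 0.04193 × ρ
ρ = (0.3086 − 0.1925) / 0.04193 = 2.77 g/cm³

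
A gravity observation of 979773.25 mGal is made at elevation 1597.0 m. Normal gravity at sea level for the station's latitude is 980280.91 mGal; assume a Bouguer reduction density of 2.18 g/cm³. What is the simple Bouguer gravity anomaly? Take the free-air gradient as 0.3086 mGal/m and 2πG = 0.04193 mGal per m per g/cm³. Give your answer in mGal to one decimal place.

-160.8

Free-air correction = 0.3086 × 1597.0 = 492.83 mGal
Free-air anomaly = 979773.25 − 980280.91 + (492.83) = -14.83 mGal
Bouguer slab correction = 0.04193 × 2.18 × 1597.0 = 145.98 mGal
Simple Bouguer anomaly = -14.83 − (145.98) = -160.81 mGal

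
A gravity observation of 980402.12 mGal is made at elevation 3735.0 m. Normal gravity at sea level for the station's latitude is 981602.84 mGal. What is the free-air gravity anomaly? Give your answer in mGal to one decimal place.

-48.1

Free-air correction = 0.3086 × 3735.0 = 1152.62 mGal
Free-air anomaly = 980402.12 − 981602.84 + (1152.62) = -48.10 mGal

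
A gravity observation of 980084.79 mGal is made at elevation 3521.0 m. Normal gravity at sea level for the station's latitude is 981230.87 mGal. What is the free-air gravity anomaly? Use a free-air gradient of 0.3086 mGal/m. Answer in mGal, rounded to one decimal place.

-59.5

Free-air correction = 0.3086 × 3521.0 = 1086.58 mGal
Free-air anomaly = 980084.79 − 981230.87 + (1086.58) = -59.50 mGal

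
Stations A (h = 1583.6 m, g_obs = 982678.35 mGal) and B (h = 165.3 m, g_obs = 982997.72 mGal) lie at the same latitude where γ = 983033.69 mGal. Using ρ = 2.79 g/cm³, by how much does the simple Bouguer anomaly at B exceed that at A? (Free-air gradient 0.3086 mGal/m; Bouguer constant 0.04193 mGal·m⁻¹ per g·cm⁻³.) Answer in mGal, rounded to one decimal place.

47.6

Δg_SB(A) = 982678.35 − 983033.69 + 0.3086×1583.6 − 0.04193×2.79×1583.6 = -51.90 mGal
Δg_SB(B) = 982997.72 − 983033.69 + 0.3086×165.3 − 0.04193×2.79×165.3 = -4.30 mGal
Difference = -4.30 − (-51.90) = 47.60 mGal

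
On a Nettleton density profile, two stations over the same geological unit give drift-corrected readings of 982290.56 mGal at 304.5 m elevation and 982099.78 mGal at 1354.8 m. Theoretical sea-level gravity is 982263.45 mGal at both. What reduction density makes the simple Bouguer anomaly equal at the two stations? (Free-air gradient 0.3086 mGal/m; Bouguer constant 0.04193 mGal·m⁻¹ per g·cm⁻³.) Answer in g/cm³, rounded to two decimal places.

3.03

Δg_obs = 982099.78 − 982290.56 = -190.78 mGal over Δh = 1354.8 − 304.5 = 1050.3 m
Equal Bouguer anomalies ⇒ Δg_obs + (0.3086 − 0.04193ρ)·Δh = 0
0.3086 − 0.04193ρ = −Δg_obs/Δh = 0.18164
ρ = (0.3086 − 0.18164) / 0.04193 = 3.03 g/cm³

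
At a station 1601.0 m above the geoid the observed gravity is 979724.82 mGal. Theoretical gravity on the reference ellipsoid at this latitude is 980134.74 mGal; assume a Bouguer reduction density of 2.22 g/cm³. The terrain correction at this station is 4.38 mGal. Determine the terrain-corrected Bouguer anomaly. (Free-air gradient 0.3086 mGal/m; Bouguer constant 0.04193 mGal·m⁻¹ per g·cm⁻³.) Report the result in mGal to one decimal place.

Free-air correction = 0.3086 × 1601.0 = 494.07 mGal
Free-air anomaly = 979724.82 − 980134.74 + (494.07) = 84.15 mGal
Bouguer slab correction = 0.04193 × 2.22 × 1601.0 = 149.03 mGal
Simple Bouguer anomaly = 84.15 − (149.03) = -64.88 mGal
Complete Bouguer anomaly = -64.88 + 4.38 = -60.50 mGal

-60.5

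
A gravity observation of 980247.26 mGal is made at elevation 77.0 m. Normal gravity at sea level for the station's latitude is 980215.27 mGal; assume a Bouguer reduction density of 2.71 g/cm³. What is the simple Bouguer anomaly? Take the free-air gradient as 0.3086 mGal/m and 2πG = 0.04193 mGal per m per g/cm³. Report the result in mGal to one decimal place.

47.0

Free-air correction = 0.3086 × 77.0 = 23.76 mGal
Free-air anomaly = 980247.26 − 980215.27 + (23.76) = 55.75 mGal
Bouguer slab correction = 0.04193 × 2.71 × 77.0 = 8.75 mGal
Simple Bouguer anomaly = 55.75 − (8.75) = 47.00 mGal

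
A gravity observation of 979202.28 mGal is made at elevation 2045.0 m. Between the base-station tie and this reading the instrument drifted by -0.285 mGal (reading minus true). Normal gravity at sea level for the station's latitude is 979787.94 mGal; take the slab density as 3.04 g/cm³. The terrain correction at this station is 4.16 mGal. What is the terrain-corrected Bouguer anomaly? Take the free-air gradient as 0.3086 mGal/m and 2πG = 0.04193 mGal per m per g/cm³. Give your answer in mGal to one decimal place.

Drift-corrected reading = 979202.28 − (-0.285) = 979202.565 mGal
Free-air correction = 0.3086 × 2045.0 = 631.09 mGal
Free-air anomaly = 979202.565 − 979787.94 + (631.09) = 45.715 mGal
Bouguer slab correction = 0.04193 × 3.04 × 2045.0 = 260.67 mGal
Simple Bouguer anomaly = 45.715 − (260.67) = -214.955 mGal
Complete Bouguer anomaly = -214.955 + 4.16 = -210.795 mGal

-210.8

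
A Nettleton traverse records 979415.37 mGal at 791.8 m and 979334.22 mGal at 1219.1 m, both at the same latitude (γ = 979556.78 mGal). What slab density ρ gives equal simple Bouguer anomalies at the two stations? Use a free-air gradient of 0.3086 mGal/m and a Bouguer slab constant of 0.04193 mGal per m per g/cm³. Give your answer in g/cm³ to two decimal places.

Δg_obs = 979334.22 − 979415.37 = -81.15 mGal over Δh = 1219.1 − 791.8 = 427.3 m
Equal Bouguer anomalies ⇒ Δg_obs + (0.3086 − 0.04193ρ)·Δh = 0
0.3086 − 0.04193ρ = −Δg_obs/Δh = 0.18991
ρ = (0.3086 − 0.18991) / 0.04193 = 2.83 g/cm³

2.83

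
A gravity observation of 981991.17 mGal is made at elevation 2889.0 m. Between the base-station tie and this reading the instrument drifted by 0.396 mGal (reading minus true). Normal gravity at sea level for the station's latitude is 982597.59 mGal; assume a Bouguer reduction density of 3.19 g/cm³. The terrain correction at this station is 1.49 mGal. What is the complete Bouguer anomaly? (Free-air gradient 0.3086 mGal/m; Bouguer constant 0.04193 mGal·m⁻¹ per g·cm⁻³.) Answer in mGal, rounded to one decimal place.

Drift-corrected reading = 981991.17 − (0.396) = 981990.774 mGal
Free-air correction = 0.3086 × 2889.0 = 891.55 mGal
Free-air anomaly = 981990.774 − 982597.59 + (891.55) = 284.734 mGal
Bouguer slab correction = 0.04193 × 3.19 × 2889.0 = 386.42 mGal
Simple Bouguer anomaly = 284.734 − (386.42) = -101.686 mGal
Complete Bouguer anomaly = -101.686 + 1.49 = -100.196 mGal

-100.2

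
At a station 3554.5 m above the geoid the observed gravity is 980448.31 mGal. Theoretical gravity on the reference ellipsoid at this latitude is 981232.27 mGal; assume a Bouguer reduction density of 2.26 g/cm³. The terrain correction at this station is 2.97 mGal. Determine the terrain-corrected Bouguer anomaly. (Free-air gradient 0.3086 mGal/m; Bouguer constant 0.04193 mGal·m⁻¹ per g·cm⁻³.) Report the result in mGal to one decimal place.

-20.9

Free-air correction = 0.3086 × 3554.5 = 1096.92 mGal
Free-air anomaly = 980448.31 − 981232.27 + (1096.92) = 312.96 mGal
Bouguer slab correction = 0.04193 × 2.26 × 3554.5 = 336.83 mGal
Simple Bouguer anomaly = 312.96 − (336.83) = -23.87 mGal
Complete Bouguer anomaly = -23.87 + 2.97 = -20.90 mGal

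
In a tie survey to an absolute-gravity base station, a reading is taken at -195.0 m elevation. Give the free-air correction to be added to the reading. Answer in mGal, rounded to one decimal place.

Free-air correction = 0.3086 × -195.0 = -60.2 mGal

-60.2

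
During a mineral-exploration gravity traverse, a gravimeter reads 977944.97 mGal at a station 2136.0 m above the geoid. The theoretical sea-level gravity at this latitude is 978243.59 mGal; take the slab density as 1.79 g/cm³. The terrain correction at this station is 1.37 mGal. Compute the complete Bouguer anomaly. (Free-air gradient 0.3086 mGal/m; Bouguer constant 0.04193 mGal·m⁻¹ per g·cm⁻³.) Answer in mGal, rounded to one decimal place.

Free-air correction = 0.3086 × 2136.0 = 659.17 mGal
Free-air anomaly = 977944.97 − 978243.59 + (659.17) = 360.55 mGal
Bouguer slab correction = 0.04193 × 1.79 × 2136.0 = 160.32 mGal
Simple Bouguer anomaly = 360.55 − (160.32) = 200.23 mGal
Complete Bouguer anomaly = 200.23 + 1.37 = 201.60 mGal

201.6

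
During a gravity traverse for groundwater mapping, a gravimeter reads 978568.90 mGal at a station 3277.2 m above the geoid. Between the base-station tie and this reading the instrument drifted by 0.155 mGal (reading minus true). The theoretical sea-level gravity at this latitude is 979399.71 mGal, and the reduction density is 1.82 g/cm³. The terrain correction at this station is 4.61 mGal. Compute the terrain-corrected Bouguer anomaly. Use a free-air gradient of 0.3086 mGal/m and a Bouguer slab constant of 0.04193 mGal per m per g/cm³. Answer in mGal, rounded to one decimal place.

-65.1

Drift-corrected reading = 978568.90 − (0.155) = 978568.745 mGal
Free-air correction = 0.3086 × 3277.2 = 1011.34 mGal
Free-air anomaly = 978568.745 − 979399.71 + (1011.34) = 180.375 mGal
Bouguer slab correction = 0.04193 × 1.82 × 3277.2 = 250.09 mGal
Simple Bouguer anomaly = 180.375 − (250.09) = -69.715 mGal
Complete Bouguer anomaly = -69.715 + 4.61 = -65.105 mGal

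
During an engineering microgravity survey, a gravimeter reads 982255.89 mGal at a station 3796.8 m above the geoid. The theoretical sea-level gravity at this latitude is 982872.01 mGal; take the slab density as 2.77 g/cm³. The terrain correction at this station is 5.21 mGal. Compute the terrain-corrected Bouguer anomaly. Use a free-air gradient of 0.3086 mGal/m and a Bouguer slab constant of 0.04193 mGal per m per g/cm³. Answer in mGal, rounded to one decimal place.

Free-air correction = 0.3086 × 3796.8 = 1171.69 mGal
Free-air anomaly = 982255.89 − 982872.01 + (1171.69) = 555.57 mGal
Bouguer slab correction = 0.04193 × 2.77 × 3796.8 = 440.98 mGal
Simple Bouguer anomaly = 555.57 − (440.98) = 114.59 mGal
Complete Bouguer anomaly = 114.59 + 5.21 = 119.80 mGal

119.8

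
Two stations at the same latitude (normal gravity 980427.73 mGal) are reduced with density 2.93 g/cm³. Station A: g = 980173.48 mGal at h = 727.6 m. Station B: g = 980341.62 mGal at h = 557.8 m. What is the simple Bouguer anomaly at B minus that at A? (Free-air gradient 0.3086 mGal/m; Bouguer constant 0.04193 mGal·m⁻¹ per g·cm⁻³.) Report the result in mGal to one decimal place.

Δg_SB(A) = 980173.48 − 980427.73 + 0.3086×727.6 − 0.04193×2.93×727.6 = -119.10 mGal
Δg_SB(B) = 980341.62 − 980427.73 + 0.3086×557.8 − 0.04193×2.93×557.8 = 17.50 mGal
Difference = 17.50 − (-119.10) = 136.60 mGal

136.6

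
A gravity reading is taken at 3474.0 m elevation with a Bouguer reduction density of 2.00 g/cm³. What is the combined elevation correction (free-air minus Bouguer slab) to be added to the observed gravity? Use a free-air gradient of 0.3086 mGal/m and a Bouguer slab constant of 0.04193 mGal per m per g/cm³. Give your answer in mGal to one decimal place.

780.7

Combined gradient = 0.3086 − 0.04193 × 2.00 = 0.2247400 mGal/m
Combined elevation correction = 0.2247400 × 3474.0 = 780.7 mGal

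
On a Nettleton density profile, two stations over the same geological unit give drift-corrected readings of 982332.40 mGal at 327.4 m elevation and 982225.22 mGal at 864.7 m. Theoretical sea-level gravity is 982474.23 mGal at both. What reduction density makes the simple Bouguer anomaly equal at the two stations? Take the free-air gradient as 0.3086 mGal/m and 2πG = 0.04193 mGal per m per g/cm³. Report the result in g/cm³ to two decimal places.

Δg_obs = 982225.22 − 982332.40 = -107.18 mGal over Δh = 864.7 − 327.4 = 537.3 m
Equal Bouguer anomalies ⇒ Δg_obs + (0.3086 − 0.04193ρ)·Δh = 0
0.3086 − 0.04193ρ = −Δg_obs/Δh = 0.19948
ρ = (0.3086 − 0.19948) / 0.04193 = 2.60 g/cm³

2.60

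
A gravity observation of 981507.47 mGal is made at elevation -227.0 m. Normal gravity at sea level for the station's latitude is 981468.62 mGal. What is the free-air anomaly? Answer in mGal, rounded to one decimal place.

-31.2

Free-air correction = 0.3086 × -227.0 = -70.05 mGal
Free-air anomaly = 981507.47 − 981468.62 + (-70.05) = -31.20 mGal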